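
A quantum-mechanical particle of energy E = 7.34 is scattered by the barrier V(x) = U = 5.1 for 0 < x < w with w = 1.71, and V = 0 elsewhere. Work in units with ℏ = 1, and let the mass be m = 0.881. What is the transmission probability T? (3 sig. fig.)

Above the barrier the interior wavenumber is k₂ = √(2m(E − U))/ℏ = 1.987, giving phase k₂w = 3.397.
Matching at both interfaces gives T⁻¹ = 1 + U² sin²(k₂w) / [4E(E − U)] = 1.025, hence T = 0.975.

T = 0.975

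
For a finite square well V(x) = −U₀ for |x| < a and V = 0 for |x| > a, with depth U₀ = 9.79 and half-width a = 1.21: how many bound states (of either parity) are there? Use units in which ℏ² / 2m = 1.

N = 3

Define the well-strength parameter z₀ = (a/ℏ)√(2mU₀) = 1.21 × √(2·0.5·9.79) = 3.786.
A new bound state (alternating even/odd) appears each time z₀ passes a multiple of π/2, so N = ⌊2z₀/π⌋ + 1 = ⌊2.410⌋ + 1 = 3.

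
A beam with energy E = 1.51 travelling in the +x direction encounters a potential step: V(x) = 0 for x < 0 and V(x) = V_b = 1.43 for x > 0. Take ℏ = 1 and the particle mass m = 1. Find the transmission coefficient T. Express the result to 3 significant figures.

T = 0.608

The wavenumbers are k₁ = √(2mE)/ℏ = 1.738 on the left and k₂ = √(2m(E − V_b))/ℏ = 0.4000 on the right.
Matching ψ and ψ′ at x = 0 gives r = (k₁ − k₂)/(k₁ + k₂), so R = r² = 0.3916 and T = 1 − R = 0.6084.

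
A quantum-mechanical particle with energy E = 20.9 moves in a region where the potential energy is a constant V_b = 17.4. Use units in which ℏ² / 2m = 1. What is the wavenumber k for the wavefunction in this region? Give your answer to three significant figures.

k = 1.87

With E > V_b the solution is oscillatory, ψ ∝ e^{±ikx} with k = √(2m(E − V_b))/ℏ.
k = √(2 × 0.5 × 3.5) = 1.871.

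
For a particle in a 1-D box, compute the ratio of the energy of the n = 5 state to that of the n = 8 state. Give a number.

E_n = n²π²ℏ²/(2mL²) so the ratio is n₂²/n₁² = 25/64 = 0.390625.

0.390625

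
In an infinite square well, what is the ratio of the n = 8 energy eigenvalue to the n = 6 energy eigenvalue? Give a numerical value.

Since E_n ∝ n², the ratio is (8/6)² = 1.77778.

1.77778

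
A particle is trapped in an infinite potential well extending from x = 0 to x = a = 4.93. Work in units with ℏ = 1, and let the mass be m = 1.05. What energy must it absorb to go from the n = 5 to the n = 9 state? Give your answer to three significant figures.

ΔE = 10.8

E_n = n²π²ℏ²/(2ma²), so ΔE = (9² − 5²) π²ℏ²/(2ma²).
ΔE = 56 × π² / (2 × 1.05 × 4.93²) = 10.83.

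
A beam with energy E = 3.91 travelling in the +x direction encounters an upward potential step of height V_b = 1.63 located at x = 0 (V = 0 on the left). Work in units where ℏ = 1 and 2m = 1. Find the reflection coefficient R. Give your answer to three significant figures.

The wavenumbers are k₁ = √(2mE)/ℏ = 1.977 on the left and k₂ = √(2m(E − V_b))/ℏ = 1.510 on the right.
Continuity of ψ and ψ′ at the step yields the reflection amplitude r = (k₁ − k₂)/(k₁ + k₂) = 0.1340; thus R = |r|² = 0.01796, T = 0.9820.

R = 0.0180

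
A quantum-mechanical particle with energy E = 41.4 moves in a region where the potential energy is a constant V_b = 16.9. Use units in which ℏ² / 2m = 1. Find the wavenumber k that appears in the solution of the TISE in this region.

With E > V_b the solution is oscillatory, ψ ∝ e^{±ikx} with k = √(2m(E − V_b))/ℏ.
k = √(2 × 0.5 × 24.5) = 4.950.

k = 4.95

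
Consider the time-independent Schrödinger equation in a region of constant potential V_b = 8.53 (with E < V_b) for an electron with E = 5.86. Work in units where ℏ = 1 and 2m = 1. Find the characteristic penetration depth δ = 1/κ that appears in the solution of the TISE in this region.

Since E < V_b the TISE in this region is ψ'' = κ²ψ with κ = √(2m(V_b − E))/ℏ.
κ = √(2 × 0.5 × 2.67) = 1.634. The penetration depth is δ = 1/κ = 0.612.

δ = 0.612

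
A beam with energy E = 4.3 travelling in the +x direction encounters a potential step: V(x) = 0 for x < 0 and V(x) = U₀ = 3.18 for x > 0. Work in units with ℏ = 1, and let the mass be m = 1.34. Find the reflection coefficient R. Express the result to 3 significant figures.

The wavenumbers are k₁ = √(2mE)/ℏ = 3.395 on the left and k₂ = √(2m(E − U₀))/ℏ = 1.733 on the right.
Matching ψ and ψ′ at x = 0 gives r = (k₁ − k₂)/(k₁ + k₂), so R = r² = 0.1051 and T = 1 − R = 0.8949.

R = 0.105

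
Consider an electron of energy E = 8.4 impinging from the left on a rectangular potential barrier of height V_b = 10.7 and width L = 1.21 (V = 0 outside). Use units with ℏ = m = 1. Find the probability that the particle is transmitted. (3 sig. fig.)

Since E < V_b the interior solution is evanescent with decay constant κ = √(2m(V_b − E))/ℏ = 2.145.
κL = 2.595, sinh(κL) = 6.662.
Matching ψ, ψ′ at both faces gives T = [1 + V_b² sinh²(κL) / (4E(V_b − E))]⁻¹ = 1/66.75 = 0.0150.

T = 0.0150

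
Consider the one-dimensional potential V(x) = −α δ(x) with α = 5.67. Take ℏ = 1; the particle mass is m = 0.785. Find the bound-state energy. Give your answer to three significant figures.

For x ≠ 0 the bound state is ψ ∝ e^{−κ|x|}; integrating the TISE across the delta gives the cusp condition 2κ = 2mα/ℏ², so κ = 4.451.
Then E = −ℏ²κ²/(2m) = −mα²/(2ℏ²) = -12.62.

E = -12.6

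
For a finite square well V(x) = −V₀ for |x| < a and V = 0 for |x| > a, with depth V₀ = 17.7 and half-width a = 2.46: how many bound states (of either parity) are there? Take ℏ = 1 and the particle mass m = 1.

The dimensionless depth is z₀ = a√(2mV₀)/ℏ = 2.46 × √(35.40) = 14.64.
A new bound state (alternating even/odd) appears each time z₀ passes a multiple of π/2, so N = ⌊2z₀/π⌋ + 1 = ⌊9.318⌋ + 1 = 10.

N = 10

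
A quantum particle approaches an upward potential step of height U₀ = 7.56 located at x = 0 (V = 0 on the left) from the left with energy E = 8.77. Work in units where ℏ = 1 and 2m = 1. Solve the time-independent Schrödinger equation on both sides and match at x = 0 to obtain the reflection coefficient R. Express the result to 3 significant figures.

The wavenumbers are k₁ = √(2mE)/ℏ = 2.961 on the left and k₂ = √(2m(E − U₀))/ℏ = 1.100 on the right.
Matching ψ and ψ′ at x = 0 gives r = (k₁ − k₂)/(k₁ + k₂), so R = r² = 0.2101 and T = 1 − R = 0.7899.

R = 0.210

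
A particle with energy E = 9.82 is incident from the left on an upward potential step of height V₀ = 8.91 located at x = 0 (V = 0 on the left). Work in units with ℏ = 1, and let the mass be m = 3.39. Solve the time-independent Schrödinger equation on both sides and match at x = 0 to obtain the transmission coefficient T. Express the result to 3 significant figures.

T = 0.716

The wavenumbers are k₁ = √(2mE)/ℏ = 8.160 on the left and k₂ = √(2m(E − V₀))/ℏ = 2.484 on the right.
Matching ψ and ψ′ at x = 0 gives r = (k₁ − k₂)/(k₁ + k₂), so R = r² = 0.2844 and T = 1 − R = 0.7156.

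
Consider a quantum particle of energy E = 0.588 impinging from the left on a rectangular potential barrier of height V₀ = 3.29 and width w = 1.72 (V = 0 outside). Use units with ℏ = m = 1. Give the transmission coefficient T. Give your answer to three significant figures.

Since E < V₀ the interior solution is evanescent with decay constant κ = √(2m(V₀ − E))/ℏ = 2.325.
κw = 3.998, sinh(κw) = 27.25.
The exact tunnelling result is T⁻¹ = 1 + V₀² sinh²(κw) / [4E(V₀ − E)] = 1265, so T = 0.000790.

T = 0.000790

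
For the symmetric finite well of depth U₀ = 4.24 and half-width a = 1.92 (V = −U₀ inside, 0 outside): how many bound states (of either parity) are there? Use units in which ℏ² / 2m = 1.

N = 3

The dimensionless depth is z₀ = a√(2mU₀)/ℏ = 1.92 × √(4.240) = 3.954.
A new bound state (alternating even/odd) appears each time z₀ passes a multiple of π/2, so N = ⌊2z₀/π⌋ + 1 = ⌊2.517⌋ + 1 = 3.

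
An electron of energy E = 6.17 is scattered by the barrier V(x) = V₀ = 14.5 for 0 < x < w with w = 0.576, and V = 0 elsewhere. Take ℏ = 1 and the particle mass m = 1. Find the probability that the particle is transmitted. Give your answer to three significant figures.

E < V₀: inside the barrier ψ ∝ e^{±κx} with κ = √(2m(V₀ − E))/ℏ = 4.082.
κw = 2.351, sinh(κw) = 5.201.
Matching ψ, ψ′ at both faces gives T = [1 + V₀² sinh²(κw) / (4E(V₀ − E))]⁻¹ = 1/28.66 = 0.0349.

T = 0.0349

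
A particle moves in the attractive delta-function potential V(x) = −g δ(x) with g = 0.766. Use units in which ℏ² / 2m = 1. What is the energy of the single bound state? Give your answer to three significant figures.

E = -0.147

The bound state is ψ(x) = √κ e^{−κ|x|}. The derivative jump ψ'(0⁺) − ψ'(0⁻) = −(2mg/ℏ²)ψ(0) fixes κ = mg/ℏ² = 0.3830.
Then E = −ℏ²κ²/(2m) = −mg²/(2ℏ²) = -0.1467.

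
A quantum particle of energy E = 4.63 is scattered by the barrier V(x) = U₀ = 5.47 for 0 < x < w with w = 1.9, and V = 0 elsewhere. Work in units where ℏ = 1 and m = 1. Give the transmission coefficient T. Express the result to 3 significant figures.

Since E < U₀ the interior solution is evanescent with decay constant κ = √(2m(U₀ − E))/ℏ = 1.296.
κw = 2.463, sinh(κw) = 5.826.
The exact tunnelling result is T⁻¹ = 1 + U₀² sinh²(κw) / [4E(U₀ − E)] = 66.27, so T = 0.0151.

T = 0.0151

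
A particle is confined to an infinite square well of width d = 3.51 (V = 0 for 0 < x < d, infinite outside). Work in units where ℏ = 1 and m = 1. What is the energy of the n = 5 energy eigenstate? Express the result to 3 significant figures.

The infinite-well eigenfunctions ψ_n = √(2/d) sin(nπx/d) vanish at both walls, giving E_n = n²π²ℏ²/(2md²).
E_5 = 5² × π² / (2 × 1 × 3.51²) = 10.01.

E = 10.0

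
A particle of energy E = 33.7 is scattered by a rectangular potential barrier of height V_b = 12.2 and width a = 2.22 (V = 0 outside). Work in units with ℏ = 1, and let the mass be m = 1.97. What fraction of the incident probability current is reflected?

Above the barrier the interior wavenumber is k₂ = √(2m(E − V_b))/ℏ = 9.204, giving phase k₂a = 20.43.
T = [1 + V_b² sin²(k₂a) / (4E(E − V_b))]⁻¹ = 1/1.051 = 0.951.
R = 1 − T = 0.0488.

R = 0.0488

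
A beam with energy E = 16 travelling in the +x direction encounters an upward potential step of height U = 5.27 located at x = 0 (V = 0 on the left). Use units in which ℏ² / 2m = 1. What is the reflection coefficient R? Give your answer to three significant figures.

The wavenumbers are k₁ = √(2mE)/ℏ = 4.000 on the left and k₂ = √(2m(E − U))/ℏ = 3.276 on the right.
Matching ψ and ψ′ at x = 0 gives r = (k₁ − k₂)/(k₁ + k₂), so R = r² = 0.009911 and T = 1 − R = 0.9901.

R = 0.00991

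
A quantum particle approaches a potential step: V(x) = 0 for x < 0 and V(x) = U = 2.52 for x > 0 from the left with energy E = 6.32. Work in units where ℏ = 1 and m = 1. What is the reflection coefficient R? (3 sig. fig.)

R = 0.0160

On each side the TISE gives plane waves with k = √(2m(E − V))/ℏ: k₁ = √(2·1·6.32) = 3.555, k₂ = √(2·1·3.8) = 2.757.
Continuity of ψ and ψ′ at the step yields the reflection amplitude r = (k₁ − k₂)/(k₁ + k₂) = 0.1265; thus R = |r|² = 0.01600, T = 0.9840.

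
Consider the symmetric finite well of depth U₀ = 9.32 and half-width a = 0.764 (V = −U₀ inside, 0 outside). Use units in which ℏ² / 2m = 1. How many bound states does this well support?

N = 2

Define the well-strength parameter z₀ = (a/ℏ)√(2mU₀) = 0.764 × √(2·0.5·9.32) = 2.332.
A new bound state (alternating even/odd) appears each time z₀ passes a multiple of π/2, so N = ⌊2z₀/π⌋ + 1 = ⌊1.485⌋ + 1 = 2.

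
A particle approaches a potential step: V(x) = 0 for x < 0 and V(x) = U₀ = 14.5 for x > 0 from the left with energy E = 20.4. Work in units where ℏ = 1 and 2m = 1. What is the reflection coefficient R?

R = 0.0903

The wavenumbers are k₁ = √(2mE)/ℏ = 4.517 on the left and k₂ = √(2m(E − U₀))/ℏ = 2.429 on the right.
Matching ψ and ψ′ at x = 0 gives r = (k₁ − k₂)/(k₁ + k₂), so R = r² = 0.09034 and T = 1 − R = 0.9097.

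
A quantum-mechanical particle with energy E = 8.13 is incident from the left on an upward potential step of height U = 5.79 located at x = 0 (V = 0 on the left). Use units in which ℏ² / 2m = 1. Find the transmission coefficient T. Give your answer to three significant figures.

The wavenumbers are k₁ = √(2mE)/ℏ = 2.851 on the left and k₂ = √(2m(E − U))/ℏ = 1.530 on the right.
Continuity of ψ and ψ′ at the step yields the reflection amplitude r = (k₁ − k₂)/(k₁ + k₂) = 0.3017; thus R = |r|² = 0.09100, T = 0.9090.

T = 0.909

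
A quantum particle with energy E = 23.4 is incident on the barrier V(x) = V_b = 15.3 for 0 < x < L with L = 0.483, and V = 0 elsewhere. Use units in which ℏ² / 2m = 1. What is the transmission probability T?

T = 0.771

E > V_b: inside the barrier k₂ = √(2m(E − V_b))/ℏ = 2.846, k₂L = 1.375.
T = [1 + V_b² sin²(k₂L) / (4E(E − V_b))]⁻¹ = 1/1.297 = 0.771.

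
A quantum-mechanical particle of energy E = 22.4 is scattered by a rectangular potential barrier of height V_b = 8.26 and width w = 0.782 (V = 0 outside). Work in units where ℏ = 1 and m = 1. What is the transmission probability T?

T = 0.963

Above the barrier the interior wavenumber is k₂ = √(2m(E − V_b))/ℏ = 5.318, giving phase k₂w = 4.159.
Matching at both interfaces gives T⁻¹ = 1 + V_b² sin²(k₂w) / [4E(E − V_b)] = 1.039, hence T = 0.963.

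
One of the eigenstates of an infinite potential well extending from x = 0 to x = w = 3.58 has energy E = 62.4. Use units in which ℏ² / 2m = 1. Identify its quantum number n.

n = 9

From E_n = n²π²ℏ²/(2mw²) invert to n = √(2mw²E)/(πℏ).
n = (3.58/π) × √(2 × 0.5 × 62.4) = 9.002 → n = 9.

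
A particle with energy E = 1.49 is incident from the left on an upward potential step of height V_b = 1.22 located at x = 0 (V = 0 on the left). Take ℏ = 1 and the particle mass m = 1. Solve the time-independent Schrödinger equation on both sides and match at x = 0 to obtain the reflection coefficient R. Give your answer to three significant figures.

The wavenumbers are k₁ = √(2mE)/ℏ = 1.726 on the left and k₂ = √(2m(E − V_b))/ℏ = 0.7348 on the right.
Matching ψ and ψ′ at x = 0 gives r = (k₁ − k₂)/(k₁ + k₂), so R = r² = 0.1623 and T = 1 − R = 0.8377.

R = 0.162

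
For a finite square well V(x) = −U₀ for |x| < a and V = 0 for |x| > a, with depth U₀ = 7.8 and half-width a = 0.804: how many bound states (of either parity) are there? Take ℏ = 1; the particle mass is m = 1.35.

N = 3

Define the well-strength parameter z₀ = (a/ℏ)√(2mU₀) = 0.804 × √(2·1.35·7.8) = 3.690.
A new bound state (alternating even/odd) appears each time z₀ passes a multiple of π/2, so N = ⌊2z₀/π⌋ + 1 = ⌊2.349⌋ + 1 = 3.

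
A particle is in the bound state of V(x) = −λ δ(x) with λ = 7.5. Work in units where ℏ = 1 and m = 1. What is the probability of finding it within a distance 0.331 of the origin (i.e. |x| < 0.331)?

P = 0.993

The normalised bound state is ψ = √κ e^{−κ|x|} with κ = mλ/ℏ² = 7.500.
P(|x| < d) = ∫_{−d}^{d} κ e^{−2κ|x|} dx = 1 − e^{−2κd} = 1 − e^{−4.965} = 0.9930.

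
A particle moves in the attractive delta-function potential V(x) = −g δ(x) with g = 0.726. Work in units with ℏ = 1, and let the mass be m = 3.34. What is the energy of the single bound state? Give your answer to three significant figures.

E = -0.880

The bound state is ψ(x) = √κ e^{−κ|x|}. The derivative jump ψ'(0⁺) − ψ'(0⁻) = −(2mg/ℏ²)ψ(0) fixes κ = mg/ℏ² = 2.425.
Then E = −ℏ²κ²/(2m) = −mg²/(2ℏ²) = -0.8802.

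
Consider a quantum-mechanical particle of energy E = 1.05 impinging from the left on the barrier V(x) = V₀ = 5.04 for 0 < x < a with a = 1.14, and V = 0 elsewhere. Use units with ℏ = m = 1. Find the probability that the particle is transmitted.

T = 0.00421

E < V₀: inside the barrier ψ ∝ e^{±κx} with κ = √(2m(V₀ − E))/ℏ = 2.825.
κa = 3.220, sinh(κa) = 12.50.
Matching ψ, ψ′ at both faces gives T = [1 + V₀² sinh²(κa) / (4E(V₀ − E))]⁻¹ = 1/237.8 = 0.00421.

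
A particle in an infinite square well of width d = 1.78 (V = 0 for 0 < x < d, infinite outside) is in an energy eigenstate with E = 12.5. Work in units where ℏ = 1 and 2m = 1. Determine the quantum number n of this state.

n = 2

For an infinite well E_n = n²π²ℏ²/(2md²), so n = (d/πℏ)√(2mE).
n = (1.78/π) × √(2 × 0.5 × 12.5) = 2.003 → n = 2.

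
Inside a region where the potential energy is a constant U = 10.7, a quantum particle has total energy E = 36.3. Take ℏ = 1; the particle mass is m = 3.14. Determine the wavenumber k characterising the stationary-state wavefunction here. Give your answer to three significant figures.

With E > U the solution is oscillatory, ψ ∝ e^{±ikx} with k = √(2m(E − U))/ℏ.
k = √(2 × 3.14 × 25.6) = 12.68.

k = 12.7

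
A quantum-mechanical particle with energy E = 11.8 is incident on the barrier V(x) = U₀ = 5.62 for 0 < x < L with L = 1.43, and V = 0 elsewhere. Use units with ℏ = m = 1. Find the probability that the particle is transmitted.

E > U₀: inside the barrier k₂ = √(2m(E − U₀))/ℏ = 3.516, k₂L = 5.027.
T = [1 + U₀² sin²(k₂L) / (4E(E − U₀))]⁻¹ = 1/1.098 = 0.911.

T = 0.911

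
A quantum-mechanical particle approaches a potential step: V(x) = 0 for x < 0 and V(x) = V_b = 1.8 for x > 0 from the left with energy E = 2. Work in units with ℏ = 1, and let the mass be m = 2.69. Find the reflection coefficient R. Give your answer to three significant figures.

On each side the TISE gives plane waves with k = √(2m(E − V))/ℏ: k₁ = √(2·2.69·2) = 3.280, k₂ = √(2·2.69·0.2) = 1.037.
Continuity of ψ and ψ′ at the step yields the reflection amplitude r = (k₁ − k₂)/(k₁ + k₂) = 0.5195; thus R = |r|² = 0.2699, T = 0.7301.

R = 0.270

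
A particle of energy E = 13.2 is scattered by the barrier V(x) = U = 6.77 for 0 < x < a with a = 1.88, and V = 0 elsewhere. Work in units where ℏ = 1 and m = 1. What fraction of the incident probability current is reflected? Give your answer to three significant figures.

R = 0.0258

Above the barrier the interior wavenumber is k₂ = √(2m(E − U))/ℏ = 3.586, giving phase k₂a = 6.742.
T = [1 + U² sin²(k₂a) / (4E(E − U))]⁻¹ = 1/1.026 = 0.974.
R = 1 − T = 0.0258.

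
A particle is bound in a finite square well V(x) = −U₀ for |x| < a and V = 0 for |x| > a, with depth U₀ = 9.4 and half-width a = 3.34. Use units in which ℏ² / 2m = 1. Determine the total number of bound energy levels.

N = 7

Define the well-strength parameter z₀ = (a/ℏ)√(2mU₀) = 3.34 × √(2·0.5·9.4) = 10.24.
A new bound state (alternating even/odd) appears each time z₀ passes a multiple of π/2, so N = ⌊2z₀/π⌋ + 1 = ⌊6.519⌋ + 1 = 7.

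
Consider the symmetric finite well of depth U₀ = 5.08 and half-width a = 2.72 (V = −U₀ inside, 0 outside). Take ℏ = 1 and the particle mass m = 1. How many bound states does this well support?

N = 6

The dimensionless depth is z₀ = a√(2mU₀)/ℏ = 2.72 × √(10.16) = 8.670.
A new bound state (alternating even/odd) appears each time z₀ passes a multiple of π/2, so N = ⌊2z₀/π⌋ + 1 = ⌊5.519⌋ + 1 = 6.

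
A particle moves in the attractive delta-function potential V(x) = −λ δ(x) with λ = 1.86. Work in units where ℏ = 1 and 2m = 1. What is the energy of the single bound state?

For x ≠ 0 the bound state is ψ ∝ e^{−κ|x|}; integrating the TISE across the delta gives the cusp condition 2κ = 2mλ/ℏ², so κ = 0.9300.
Then E = −ℏ²κ²/(2m) = −mλ²/(2ℏ²) = -0.8649.

E = -0.865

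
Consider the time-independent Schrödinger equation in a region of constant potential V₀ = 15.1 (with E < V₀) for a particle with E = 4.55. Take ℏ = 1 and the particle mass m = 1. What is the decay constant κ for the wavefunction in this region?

Since E < V₀ the TISE in this region is ψ'' = κ²ψ with κ = √(2m(V₀ − E))/ℏ.
κ = √(2 × 1 × 10.55) = 4.593.

κ = 4.59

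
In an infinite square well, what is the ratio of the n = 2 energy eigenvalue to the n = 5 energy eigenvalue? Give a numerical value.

Since E_n ∝ n², the ratio is (2/5)² = 0.16.

0.16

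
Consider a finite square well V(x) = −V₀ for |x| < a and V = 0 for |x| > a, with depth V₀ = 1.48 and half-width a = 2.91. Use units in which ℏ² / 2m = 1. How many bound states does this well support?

The dimensionless depth is z₀ = a√(2mV₀)/ℏ = 2.91 × √(1.480) = 3.540.
A new bound state (alternating even/odd) appears each time z₀ passes a multiple of π/2, so N = ⌊2z₀/π⌋ + 1 = ⌊2.254⌋ + 1 = 3.

N = 3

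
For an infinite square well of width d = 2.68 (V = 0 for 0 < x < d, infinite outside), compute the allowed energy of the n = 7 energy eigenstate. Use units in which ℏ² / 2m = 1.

E = 67.3

The infinite-well eigenfunctions ψ_n = √(2/d) sin(nπx/d) vanish at both walls, giving E_n = n²π²ℏ²/(2md²).
E_7 = 7² × π² / (2 × 0.5 × 2.68²) = 67.33.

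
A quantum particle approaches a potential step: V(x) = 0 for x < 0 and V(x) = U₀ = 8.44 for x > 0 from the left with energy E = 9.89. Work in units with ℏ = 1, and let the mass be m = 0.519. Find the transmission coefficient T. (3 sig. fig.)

T = 0.801

The wavenumbers are k₁ = √(2mE)/ℏ = 3.204 on the left and k₂ = √(2m(E − U₀))/ℏ = 1.227 on the right.
Continuity of ψ and ψ′ at the step yields the reflection amplitude r = (k₁ − k₂)/(k₁ + k₂) = 0.4462; thus R = |r|² = 0.1991, T = 0.8009.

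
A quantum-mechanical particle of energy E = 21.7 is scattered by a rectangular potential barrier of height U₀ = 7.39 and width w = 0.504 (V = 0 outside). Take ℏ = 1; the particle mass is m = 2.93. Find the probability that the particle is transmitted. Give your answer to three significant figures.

Above the barrier the interior wavenumber is k₂ = √(2m(E − U₀))/ℏ = 9.157, giving phase k₂w = 4.615.
T = [1 + U₀² sin²(k₂w) / (4E(E − U₀))]⁻¹ = 1/1.044 = 0.958.

T = 0.958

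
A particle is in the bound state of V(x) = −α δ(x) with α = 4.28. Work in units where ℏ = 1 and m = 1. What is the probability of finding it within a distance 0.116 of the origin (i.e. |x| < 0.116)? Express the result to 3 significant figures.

The normalised bound state is ψ = √κ e^{−κ|x|} with κ = mα/ℏ² = 4.280.
P(|x| < d) = ∫_{−d}^{d} κ e^{−2κ|x|} dx = 1 − e^{−2κd} = 1 − e^{−0.9930} = 0.6295.

P = 0.630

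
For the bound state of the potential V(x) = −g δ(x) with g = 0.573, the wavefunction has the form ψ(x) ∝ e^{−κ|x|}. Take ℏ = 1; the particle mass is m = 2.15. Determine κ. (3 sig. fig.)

κ = 1.23

Integrate −(ℏ²/2m)ψ'' − gδ(x)ψ = Eψ from −ε to +ε: the ψ'' term gives ψ'(0⁺) − ψ'(0⁻) and the δ term gives −(2mg/ℏ²)ψ(0).
With ψ ∝ e^{−κ|x|} this yields −2κ = −2mg/ℏ², so κ = mg/ℏ² = 1.232.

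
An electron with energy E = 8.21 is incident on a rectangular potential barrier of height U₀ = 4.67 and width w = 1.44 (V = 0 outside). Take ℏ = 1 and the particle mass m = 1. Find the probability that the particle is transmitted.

T = 0.929

E > U₀: inside the barrier k₂ = √(2m(E − U₀))/ℏ = 2.661, k₂w = 3.832.
Matching at both interfaces gives T⁻¹ = 1 + U₀² sin²(k₂w) / [4E(E − U₀)] = 1.076, hence T = 0.929.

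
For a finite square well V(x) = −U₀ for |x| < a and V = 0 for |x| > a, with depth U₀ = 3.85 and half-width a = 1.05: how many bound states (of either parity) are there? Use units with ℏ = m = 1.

N = 2

The dimensionless depth is z₀ = a√(2mU₀)/ℏ = 1.05 × √(7.700) = 2.914.
A new bound state (alternating even/odd) appears each time z₀ passes a multiple of π/2, so N = ⌊2z₀/π⌋ + 1 = ⌊1.855⌋ + 1 = 2.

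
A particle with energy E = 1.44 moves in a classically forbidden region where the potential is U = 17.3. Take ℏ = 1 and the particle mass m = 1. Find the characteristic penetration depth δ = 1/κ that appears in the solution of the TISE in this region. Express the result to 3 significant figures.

δ = 0.178

Since E < U the TISE in this region is ψ'' = κ²ψ with κ = √(2m(U − E))/ℏ.
κ = √(2 × 1 × 15.86) = 5.632. The penetration depth is δ = 1/κ = 0.178.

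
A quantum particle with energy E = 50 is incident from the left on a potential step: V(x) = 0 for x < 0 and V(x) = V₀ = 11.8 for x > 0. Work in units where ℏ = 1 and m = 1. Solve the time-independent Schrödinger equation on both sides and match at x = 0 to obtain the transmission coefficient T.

The wavenumbers are k₁ = √(2mE)/ℏ = 10.00 on the left and k₂ = √(2m(E − V₀))/ℏ = 8.741 on the right.
Continuity of ψ and ψ′ at the step yields the reflection amplitude r = (k₁ − k₂)/(k₁ + k₂) = 0.06720; thus R = |r|² = 0.004515, T = 0.9955.

T = 0.995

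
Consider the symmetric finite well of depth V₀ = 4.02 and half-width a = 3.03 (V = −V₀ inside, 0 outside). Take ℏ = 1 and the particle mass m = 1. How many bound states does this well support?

Define the well-strength parameter z₀ = (a/ℏ)√(2mV₀) = 3.03 × √(2·1·4.02) = 8.592.
A new bound state (alternating even/odd) appears each time z₀ passes a multiple of π/2, so N = ⌊2z₀/π⌋ + 1 = ⌊5.470⌋ + 1 = 6.

N = 6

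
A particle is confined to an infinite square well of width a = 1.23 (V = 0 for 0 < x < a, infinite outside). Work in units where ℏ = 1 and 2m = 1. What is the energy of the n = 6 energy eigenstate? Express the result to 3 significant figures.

E = 235

The infinite-well eigenfunctions ψ_n = √(2/a) sin(nπx/a) vanish at both walls, giving E_n = n²π²ℏ²/(2ma²).
E_6 = 6² × π² / (2 × 0.5 × 1.23²) = 234.9.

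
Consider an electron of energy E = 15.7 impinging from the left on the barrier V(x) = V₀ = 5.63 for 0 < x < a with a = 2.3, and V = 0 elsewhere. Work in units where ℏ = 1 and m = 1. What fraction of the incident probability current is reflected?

R = 0.0297

Above the barrier the interior wavenumber is k₂ = √(2m(E − V₀))/ℏ = 4.488, giving phase k₂a = 10.32.
T = [1 + V₀² sin²(k₂a) / (4E(E − V₀))]⁻¹ = 1/1.031 = 0.970.
R = 1 − T = 0.0297.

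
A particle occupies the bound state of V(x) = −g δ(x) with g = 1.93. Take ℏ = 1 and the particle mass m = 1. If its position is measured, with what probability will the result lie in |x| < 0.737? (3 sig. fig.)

P = 0.942

The normalised bound state is ψ = √κ e^{−κ|x|} with κ = mg/ℏ² = 1.930.
P(|x| < d) = ∫_{−d}^{d} κ e^{−2κ|x|} dx = 1 − e^{−2κd} = 1 − e^{−2.845} = 0.9419.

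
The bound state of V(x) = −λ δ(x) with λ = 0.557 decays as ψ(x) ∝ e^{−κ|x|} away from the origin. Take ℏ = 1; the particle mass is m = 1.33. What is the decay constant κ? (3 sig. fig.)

Integrating the TISE across x = 0 gives the cusp condition ψ'(0⁺) − ψ'(0⁻) = −(2mλ/ℏ²)ψ(0).
With ψ ∝ e^{−κ|x|} this yields −2κ = −2mλ/ℏ², so κ = mλ/ℏ² = 0.7408.

κ = 0.741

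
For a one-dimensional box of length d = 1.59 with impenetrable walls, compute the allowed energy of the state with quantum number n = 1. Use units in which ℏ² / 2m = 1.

E = 3.90

The infinite-well eigenfunctions ψ_n = √(2/d) sin(nπx/d) vanish at both walls, giving E_n = n²π²ℏ²/(2md²).
E_1 = 1² × π² / (2 × 0.5 × 1.59²) = 3.904.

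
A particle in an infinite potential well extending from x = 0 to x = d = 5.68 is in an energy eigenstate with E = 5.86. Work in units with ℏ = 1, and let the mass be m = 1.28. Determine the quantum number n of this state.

n = 7

For an infinite well E_n = n²π²ℏ²/(2md²), so n = (d/πℏ)√(2mE).
n = (5.68/π) × √(2 × 1.28 × 5.86) = 7.003 → n = 7.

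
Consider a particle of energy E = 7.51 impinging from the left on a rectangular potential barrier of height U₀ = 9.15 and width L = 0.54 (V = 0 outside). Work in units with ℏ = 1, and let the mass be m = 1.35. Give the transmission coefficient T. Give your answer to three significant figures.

T = 0.232

E < U₀: inside the barrier ψ ∝ e^{±κx} with κ = √(2m(U₀ − E))/ℏ = 2.104.
κL = 1.136, sinh(κL) = 1.397.
The exact tunnelling result is T⁻¹ = 1 + U₀² sinh²(κL) / [4E(U₀ − E)] = 4.317, so T = 0.232.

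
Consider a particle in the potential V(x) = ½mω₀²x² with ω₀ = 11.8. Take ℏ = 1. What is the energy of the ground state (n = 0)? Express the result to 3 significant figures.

Using E_n = (n + ½)ℏω₀: E_0 = 0.5 × 11.8 = 5.900.

E = 5.90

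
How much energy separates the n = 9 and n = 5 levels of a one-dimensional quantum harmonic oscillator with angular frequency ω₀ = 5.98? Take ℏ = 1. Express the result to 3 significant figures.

ΔE = 23.9

E_n = ℏω₀(n + ½), so ΔE = (9 − 5) ℏω₀ = 4 × 5.98 = 23.92.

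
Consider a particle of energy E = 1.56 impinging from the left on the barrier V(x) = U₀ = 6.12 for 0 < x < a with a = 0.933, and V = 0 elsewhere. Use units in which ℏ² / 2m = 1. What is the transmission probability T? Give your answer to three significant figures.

Since E < U₀ the interior solution is evanescent with decay constant κ = √(2m(U₀ − E))/ℏ = 2.135.
κa = 1.992, sinh(κa) = 3.598.
Matching ψ, ψ′ at both faces gives T = [1 + U₀² sinh²(κa) / (4E(U₀ − E))]⁻¹ = 1/18.04 = 0.0554.

T = 0.0554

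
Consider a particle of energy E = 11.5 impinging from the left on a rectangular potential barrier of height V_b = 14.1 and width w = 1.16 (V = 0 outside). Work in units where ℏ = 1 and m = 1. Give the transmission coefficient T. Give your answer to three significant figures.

Since E < V_b the interior solution is evanescent with decay constant κ = √(2m(V_b − E))/ℏ = 2.280.
κw = 2.645, sinh(κw) = 7.008.
The exact tunnelling result is T⁻¹ = 1 + V_b² sinh²(κw) / [4E(V_b − E)] = 82.63, so T = 0.0121.

T = 0.0121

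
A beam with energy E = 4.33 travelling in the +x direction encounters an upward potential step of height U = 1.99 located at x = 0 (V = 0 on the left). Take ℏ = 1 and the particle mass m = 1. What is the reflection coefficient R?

R = 0.0233

The wavenumbers are k₁ = √(2mE)/ℏ = 2.943 on the left and k₂ = √(2m(E − U))/ℏ = 2.163 on the right.
Matching ψ and ψ′ at x = 0 gives r = (k₁ − k₂)/(k₁ + k₂), so R = r² = 0.02330 and T = 1 − R = 0.9767.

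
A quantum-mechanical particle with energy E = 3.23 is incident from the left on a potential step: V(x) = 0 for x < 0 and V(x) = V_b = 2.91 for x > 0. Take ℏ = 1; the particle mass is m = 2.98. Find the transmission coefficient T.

On each side the TISE gives plane waves with k = √(2m(E − V))/ℏ: k₁ = √(2·2.98·3.23) = 4.388, k₂ = √(2·2.98·0.32) = 1.381.
Matching ψ and ψ′ at x = 0 gives r = (k₁ − k₂)/(k₁ + k₂), so R = r² = 0.2716 and T = 1 − R = 0.7284.

T = 0.728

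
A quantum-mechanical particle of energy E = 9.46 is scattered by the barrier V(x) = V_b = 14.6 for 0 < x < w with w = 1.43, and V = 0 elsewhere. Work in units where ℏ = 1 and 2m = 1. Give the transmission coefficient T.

T = 0.00556

E < V_b: inside the barrier ψ ∝ e^{±κx} with κ = √(2m(V_b − E))/ℏ = 2.267.
κw = 3.242, sinh(κw) = 12.77.
Matching ψ, ψ′ at both faces gives T = [1 + V_b² sinh²(κw) / (4E(V_b − E))]⁻¹ = 1/179.8 = 0.00556.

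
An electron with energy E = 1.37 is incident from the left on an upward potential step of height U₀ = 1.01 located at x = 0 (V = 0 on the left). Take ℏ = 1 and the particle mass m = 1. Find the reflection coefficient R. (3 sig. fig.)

The wavenumbers are k₁ = √(2mE)/ℏ = 1.655 on the left and k₂ = √(2m(E − U₀))/ℏ = 0.8485 on the right.
Continuity of ψ and ψ′ at the step yields the reflection amplitude r = (k₁ − k₂)/(k₁ + k₂) = 0.3222; thus R = |r|² = 0.1038, T = 0.8962.

R = 0.104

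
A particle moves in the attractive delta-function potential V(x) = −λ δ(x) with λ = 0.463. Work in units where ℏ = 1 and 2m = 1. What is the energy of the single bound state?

E = -0.0536

The bound state is ψ(x) = √κ e^{−κ|x|}. The derivative jump ψ'(0⁺) − ψ'(0⁻) = −(2mλ/ℏ²)ψ(0) fixes κ = mλ/ℏ² = 0.2315.
Then E = −ℏ²κ²/(2m) = −mλ²/(2ℏ²) = -0.05359.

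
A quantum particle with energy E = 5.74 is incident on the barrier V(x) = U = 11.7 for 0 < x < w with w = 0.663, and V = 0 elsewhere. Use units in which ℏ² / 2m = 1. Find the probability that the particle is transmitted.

E < U: inside the barrier ψ ∝ e^{±κx} with κ = √(2m(U − E))/ℏ = 2.441.
κw = 1.619, sinh(κw) = 2.424.
The exact tunnelling result is T⁻¹ = 1 + U² sinh²(κw) / [4E(U − E)] = 6.877, so T = 0.145.

T = 0.145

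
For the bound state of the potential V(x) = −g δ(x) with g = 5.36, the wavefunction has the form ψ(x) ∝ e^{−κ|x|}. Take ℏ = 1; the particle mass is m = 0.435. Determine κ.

Integrating the TISE across x = 0 gives the cusp condition ψ'(0⁺) − ψ'(0⁻) = −(2mg/ℏ²)ψ(0).
With ψ ∝ e^{−κ|x|} this yields −2κ = −2mg/ℏ², so κ = mg/ℏ² = 2.332.

κ = 2.33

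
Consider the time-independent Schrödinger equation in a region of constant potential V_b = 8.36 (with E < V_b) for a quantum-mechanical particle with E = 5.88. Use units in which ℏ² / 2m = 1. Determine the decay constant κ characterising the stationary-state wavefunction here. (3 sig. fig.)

κ = 1.57

Since E < V_b the TISE in this region is ψ'' = κ²ψ with κ = √(2m(V_b − E))/ℏ.
κ = √(2 × 0.5 × 2.48) = 1.575.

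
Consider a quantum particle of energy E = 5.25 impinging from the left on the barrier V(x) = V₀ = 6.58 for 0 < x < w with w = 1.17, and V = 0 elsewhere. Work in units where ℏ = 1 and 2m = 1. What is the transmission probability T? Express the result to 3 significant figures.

T = 0.166

E < V₀: inside the barrier ψ ∝ e^{±κx} with κ = √(2m(V₀ − E))/ℏ = 1.153.
κw = 1.349, sinh(κw) = 1.798.
The exact tunnelling result is T⁻¹ = 1 + V₀² sinh²(κw) / [4E(V₀ − E)] = 6.010, so T = 0.166.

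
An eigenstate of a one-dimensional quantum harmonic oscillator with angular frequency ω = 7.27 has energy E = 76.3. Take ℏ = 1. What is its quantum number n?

n = 10

Invert E_n = (n + ½)ℏω: n = E/ℏω − ½ = 9.995, so n = 10.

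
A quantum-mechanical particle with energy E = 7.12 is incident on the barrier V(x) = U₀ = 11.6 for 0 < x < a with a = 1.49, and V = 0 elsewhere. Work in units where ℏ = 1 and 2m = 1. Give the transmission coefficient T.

T = 0.00689

Since E < U₀ the interior solution is evanescent with decay constant κ = √(2m(U₀ − E))/ℏ = 2.117.
κa = 3.154, sinh(κa) = 11.69.
Matching ψ, ψ′ at both faces gives T = [1 + U₀² sinh²(κa) / (4E(U₀ − E))]⁻¹ = 1/145.1 = 0.00689.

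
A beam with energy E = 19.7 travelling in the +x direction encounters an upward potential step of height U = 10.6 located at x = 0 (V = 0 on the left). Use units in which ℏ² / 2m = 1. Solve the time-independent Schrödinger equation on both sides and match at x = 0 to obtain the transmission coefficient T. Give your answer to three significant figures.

On each side the TISE gives plane waves with k = √(2m(E − V))/ℏ: k₁ = √(2·½·19.7) = 4.438, k₂ = √(2·½·9.1) = 3.017.
Matching ψ and ψ′ at x = 0 gives r = (k₁ − k₂)/(k₁ + k₂), so R = r² = 0.03637 and T = 1 − R = 0.9636.

T = 0.964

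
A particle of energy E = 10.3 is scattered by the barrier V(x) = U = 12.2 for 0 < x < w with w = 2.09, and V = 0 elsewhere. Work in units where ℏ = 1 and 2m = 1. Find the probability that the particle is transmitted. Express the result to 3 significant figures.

E < U: inside the barrier ψ ∝ e^{±κx} with κ = √(2m(U − E))/ℏ = 1.378.
κw = 2.881, sinh(κw) = 8.887.
Matching ψ, ψ′ at both faces gives T = [1 + U² sinh²(κw) / (4E(U − E))]⁻¹ = 1/151.2 = 0.00662.

T = 0.00662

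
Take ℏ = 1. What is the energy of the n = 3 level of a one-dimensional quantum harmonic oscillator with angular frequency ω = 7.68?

E = 26.9

The oscillator eigenvalues are E_n = ℏω(n + ½), so E_3 = 7.68 × 3.5 = 26.88.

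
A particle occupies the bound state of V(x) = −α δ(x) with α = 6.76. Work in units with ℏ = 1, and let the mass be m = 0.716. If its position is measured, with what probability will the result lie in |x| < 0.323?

P = 0.956

The normalised bound state is ψ = √κ e^{−κ|x|} with κ = mα/ℏ² = 4.840.
P(|x| < d) = ∫_{−d}^{d} κ e^{−2κ|x|} dx = 1 − e^{−2κd} = 1 − e^{−3.127} = 0.9561.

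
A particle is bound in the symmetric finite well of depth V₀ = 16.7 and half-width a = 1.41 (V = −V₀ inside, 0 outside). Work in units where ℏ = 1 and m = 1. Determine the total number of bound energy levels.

N = 6

Define the well-strength parameter z₀ = (a/ℏ)√(2mV₀) = 1.41 × √(2·1·16.7) = 8.149.
The even/odd transcendental equations gain one root per π/2 in z₀, giving N = 1 + ⌊2z₀/π⌋ = 1 + ⌊5.188⌋ = 6.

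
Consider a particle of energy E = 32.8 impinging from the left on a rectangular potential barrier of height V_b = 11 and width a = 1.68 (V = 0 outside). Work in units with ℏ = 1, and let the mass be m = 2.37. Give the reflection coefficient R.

Above the barrier the interior wavenumber is k₂ = √(2m(E − V_b))/ℏ = 10.17, giving phase k₂a = 17.08.
Matching at both interfaces gives T⁻¹ = 1 + V_b² sin²(k₂a) / [4E(E − V_b)] = 1.041, hence T = 0.961.
R = 1 − T = 0.0390.

R = 0.0390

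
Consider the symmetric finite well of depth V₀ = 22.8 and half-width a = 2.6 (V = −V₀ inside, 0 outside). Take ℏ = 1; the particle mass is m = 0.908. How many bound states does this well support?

N = 11

The dimensionless depth is z₀ = a√(2mV₀)/ℏ = 2.6 × √(41.40) = 16.73.
A new bound state (alternating even/odd) appears each time z₀ passes a multiple of π/2, so N = ⌊2z₀/π⌋ + 1 = ⌊10.65⌋ + 1 = 11.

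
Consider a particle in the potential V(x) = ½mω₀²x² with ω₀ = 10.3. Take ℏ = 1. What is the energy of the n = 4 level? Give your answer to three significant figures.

The oscillator eigenvalues are E_n = ℏω₀(n + ½), so E_4 = 10.3 × 4.5 = 46.35.

E = 46.4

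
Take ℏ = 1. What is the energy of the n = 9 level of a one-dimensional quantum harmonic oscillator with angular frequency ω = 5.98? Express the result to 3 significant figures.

The oscillator eigenvalues are E_n = ℏω(n + ½), so E_9 = 5.98 × 9.5 = 56.81.

E = 56.8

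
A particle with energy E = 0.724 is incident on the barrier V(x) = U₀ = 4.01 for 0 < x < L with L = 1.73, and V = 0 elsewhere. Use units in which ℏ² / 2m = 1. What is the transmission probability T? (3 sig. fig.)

T = 0.00447

E < U₀: inside the barrier ψ ∝ e^{±κx} with κ = √(2m(U₀ − E))/ℏ = 1.813.
κL = 3.136, sinh(κL) = 11.48.
The exact tunnelling result is T⁻¹ = 1 + U₀² sinh²(κL) / [4E(U₀ − E)] = 223.9, so T = 0.00447.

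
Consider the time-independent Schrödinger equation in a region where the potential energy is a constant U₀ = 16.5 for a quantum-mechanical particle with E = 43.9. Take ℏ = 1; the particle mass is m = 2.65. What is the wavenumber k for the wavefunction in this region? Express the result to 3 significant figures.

k = 12.1

With E > U₀ the solution is oscillatory, ψ ∝ e^{±ikx} with k = √(2m(E − U₀))/ℏ.
k = √(2 × 2.65 × 27.4) = 12.05.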